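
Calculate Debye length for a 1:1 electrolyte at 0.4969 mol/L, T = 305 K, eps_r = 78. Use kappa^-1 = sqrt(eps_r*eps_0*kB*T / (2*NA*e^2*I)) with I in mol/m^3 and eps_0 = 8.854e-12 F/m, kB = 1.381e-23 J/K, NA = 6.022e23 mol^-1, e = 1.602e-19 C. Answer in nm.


Ionic strength I = 0.4969 * 1^2 * 1000 = 496.9 mol/m^3
kappa^-1 = sqrt(78 * 8.854e-12 * 1.381e-23 * 305 / (2 * 6.022e23 * (1.602e-19)^2 * 496.9))
kappa^-1 = 0.435 nm

0.435


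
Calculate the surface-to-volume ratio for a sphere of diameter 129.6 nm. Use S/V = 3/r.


Radius r = 129.6/2 = 64.8 nm
S/V = 3 / r = 3 / 64.8
S/V = 0.0463 nm^-1

0.0463


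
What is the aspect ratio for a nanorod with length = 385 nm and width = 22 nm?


Aspect ratio AR = length / diameter
AR = 385 / 22
AR = 17.5

17.5


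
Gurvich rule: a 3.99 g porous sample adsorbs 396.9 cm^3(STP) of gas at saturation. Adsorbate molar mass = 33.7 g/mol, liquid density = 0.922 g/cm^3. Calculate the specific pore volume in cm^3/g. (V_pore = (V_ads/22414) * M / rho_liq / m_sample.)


Moles adsorbed n = V_ads / 22414 = 396.9 / 22414 = 1.770768e-02 mol
Liquid volume V_liq = n * M / rho_liq = 1.770768e-02 * 33.7 / 0.922 = 0.64723 cm^3
Specific pore volume V_pore = V_liq / m_sample = 0.64723 / 3.99
V_pore = 0.1622 cm^3/g

0.1622


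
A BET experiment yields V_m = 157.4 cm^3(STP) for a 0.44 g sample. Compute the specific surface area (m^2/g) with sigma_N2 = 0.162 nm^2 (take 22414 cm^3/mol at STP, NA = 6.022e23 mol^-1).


Number of moles in monolayer = V_m / 22414 = 157.4 / 22414 = 0.0070224
Number of molecules = moles * NA = 0.0070224 * 6.022e23
SA = molecules * sigma / mass
SA = (157.4 / 22414) * 6.022e23 * 0.162e-18 / 0.44
SA = 1557.0 m^2/g

1557.0


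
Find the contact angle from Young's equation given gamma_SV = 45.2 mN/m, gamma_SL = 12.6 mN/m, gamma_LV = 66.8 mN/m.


cos(theta) = (gamma_SV - gamma_SL) / gamma_LV
cos(theta) = (45.2 - 12.6) / 66.8
cos(theta) = 0.488024
theta = arccos(0.488024) = 60.79 degrees

60.79


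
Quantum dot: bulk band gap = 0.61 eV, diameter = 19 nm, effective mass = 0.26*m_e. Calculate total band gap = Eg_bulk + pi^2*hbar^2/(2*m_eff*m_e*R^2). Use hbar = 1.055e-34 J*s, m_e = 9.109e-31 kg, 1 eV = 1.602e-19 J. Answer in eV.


Radius R = 19/2 nm = 9.5e-09 m
Confinement energy dE = pi^2 * hbar^2 / (2 * m_eff * m_e * R^2)
dE = pi^2 * (1.055e-34)^2 / (2 * 0.26 * 9.109e-31 * (9.5e-09)^2) J, divided by 1.602e-19 J/eV
dE = 0.016 eV
Total band gap = E_g(bulk) + dE = 0.61 + 0.016 = 0.626 eV

0.626


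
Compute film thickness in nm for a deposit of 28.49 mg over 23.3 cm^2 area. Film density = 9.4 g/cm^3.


Convert: m = 28.49 mg = 2.8490e-05 kg, A = 23.3 cm^2 = 2.3300e-03 m^2, rho = 9.4 g/cm^3 = 9400 kg/m^3
t = m / (A * rho)
t = 2.8490e-05 / (2.3300e-03 * 9400)
t = 1.3008e-06 m = 1300.8 nm

1300.8


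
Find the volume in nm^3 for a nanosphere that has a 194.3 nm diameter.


Radius r = 194.3/2 = 97.15 nm
Volume V = (4/3) * pi * r^3
V = (4/3) * pi * (97.15)^3
V = 3840758.71 nm^3

3840758.71


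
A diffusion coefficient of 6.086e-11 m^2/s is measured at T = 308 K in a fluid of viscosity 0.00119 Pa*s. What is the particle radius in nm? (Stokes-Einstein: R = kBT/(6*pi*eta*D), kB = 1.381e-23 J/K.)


Stokes-Einstein: R = kB*T / (6*pi*eta*D)
R = 1.381e-23 * 308 / (6 * pi * 0.00119 * 6.086e-11)
R = 3.11576e-09 m = 3.12 nm

3.12


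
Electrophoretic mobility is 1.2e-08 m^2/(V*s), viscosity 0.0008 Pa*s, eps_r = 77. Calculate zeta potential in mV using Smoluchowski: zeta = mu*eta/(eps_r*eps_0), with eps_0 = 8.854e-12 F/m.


Smoluchowski equation: zeta = mu * eta / (eps_r * eps_0)
zeta = 1.2e-08 * 0.0008 / (77 * 8.854e-12)
zeta = 0.014081 V = 14.08 mV

14.08


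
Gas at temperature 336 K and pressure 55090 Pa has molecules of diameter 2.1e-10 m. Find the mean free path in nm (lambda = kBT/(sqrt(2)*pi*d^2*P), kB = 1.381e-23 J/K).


Mean free path: lambda = kB*T / (sqrt(2) * pi * d^2 * P)
lambda = 1.381e-23 * 336 / (sqrt(2) * pi * (2.1e-10)^2 * 55090)
lambda = 4.29889e-07 m
lambda = 429.89 nm

429.89


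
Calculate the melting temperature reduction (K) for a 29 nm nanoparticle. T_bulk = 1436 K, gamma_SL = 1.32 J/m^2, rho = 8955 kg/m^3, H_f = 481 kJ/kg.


Radius R = 29/2 = 14.5 nm = 1.45e-08 m
Convert H_f = 481 kJ/kg = 481000 J/kg
dT = 2 * gamma_SL * T_bulk / (rho * H_f * R)
dT = 2 * 1.32 * 1436 / (8955 * 481000 * 1.45e-08)
dT = 60.7 K

60.7


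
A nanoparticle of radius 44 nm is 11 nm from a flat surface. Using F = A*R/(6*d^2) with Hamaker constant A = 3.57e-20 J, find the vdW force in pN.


Convert to SI: R = 44 nm = 4.4e-08 m, d = 11 nm = 1.1e-08 m
F = A * R / (6 * d^2)
F = 3.57e-20 * 4.4e-08 / (6 * (1.1e-08)^2)
F = 2.16364e-12 N = 2.164 pN

2.164


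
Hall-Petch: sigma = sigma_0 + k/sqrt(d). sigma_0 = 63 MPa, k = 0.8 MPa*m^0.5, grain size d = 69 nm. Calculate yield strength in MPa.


d = 69 nm = 6.9e-08 m
sqrt(d) = 0.0002626785
Hall-Petch contribution = k / sqrt(d) = 0.8 / 0.0002626785 = 3045.5 MPa
sigma = sigma_0 + k/sqrt(d) = 63 + 3045.5 = 3108.5 MPa

3108.5


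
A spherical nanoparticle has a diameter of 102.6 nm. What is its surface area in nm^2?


Radius r = 102.6/2 = 51.3 nm
Surface area SA = 4 * pi * r^2
SA = 4 * pi * (51.3)^2
SA = 33070.79 nm^2

33070.79


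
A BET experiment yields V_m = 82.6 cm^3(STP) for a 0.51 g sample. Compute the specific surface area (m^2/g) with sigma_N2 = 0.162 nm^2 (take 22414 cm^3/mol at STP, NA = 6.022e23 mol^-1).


Number of moles in monolayer = V_m / 22414 = 82.6 / 22414 = 0.0036852
Number of molecules = moles * NA = 0.0036852 * 6.022e23
SA = molecules * sigma / mass
SA = (82.6 / 22414) * 6.022e23 * 0.162e-18 / 0.51
SA = 704.9 m^2/g

704.9


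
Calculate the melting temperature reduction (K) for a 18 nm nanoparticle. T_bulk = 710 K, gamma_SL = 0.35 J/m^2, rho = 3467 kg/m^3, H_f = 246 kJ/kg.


Radius R = 18/2 = 9 nm = 9e-09 m
Convert H_f = 246 kJ/kg = 246000 J/kg
dT = 2 * gamma_SL * T_bulk / (rho * H_f * R)
dT = 2 * 0.35 * 710 / (3467 * 246000 * 9e-09)
dT = 64.7 K

64.7


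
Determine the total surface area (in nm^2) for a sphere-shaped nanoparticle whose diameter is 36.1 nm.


Radius r = 36.1/2 = 18.05 nm
Surface area SA = 4 * pi * r^2
SA = 4 * pi * (18.05)^2
SA = 4094.15 nm^2

4094.15


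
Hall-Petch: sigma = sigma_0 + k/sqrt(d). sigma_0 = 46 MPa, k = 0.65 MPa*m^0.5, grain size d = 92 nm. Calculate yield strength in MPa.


d = 92 nm = 9.2e-08 m
sqrt(d) = 0.000303315
Hall-Petch contribution = k / sqrt(d) = 0.65 / 0.000303315 = 2143.0 MPa
sigma = sigma_0 + k/sqrt(d) = 46 + 2143.0 = 2189.0 MPa

2189.0


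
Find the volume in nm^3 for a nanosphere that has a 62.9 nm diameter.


Radius r = 62.9/2 = 31.45 nm
Volume V = (4/3) * pi * r^3
V = (4/3) * pi * (31.45)^3
V = 130301.84 nm^3

130301.84


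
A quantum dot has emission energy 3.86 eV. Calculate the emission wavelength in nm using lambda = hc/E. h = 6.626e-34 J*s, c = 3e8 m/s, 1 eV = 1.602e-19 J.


Convert energy: E = 3.86 eV = 3.86 * 1.602e-19 = 6.18372e-19 J
lambda = h*c / E = 6.626e-34 * 3e8 / 6.18372e-19
lambda = 3.21457e-07 m = 321.5 nm

321.5


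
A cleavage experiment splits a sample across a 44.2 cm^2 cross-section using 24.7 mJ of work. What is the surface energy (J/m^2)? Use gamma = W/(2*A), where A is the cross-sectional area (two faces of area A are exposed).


Convert: A = 44.2 cm^2 = 0.00442 m^2, W = 24.7 mJ = 0.0247 J
Cleaving exposes two faces of area A, so total new surface = 2*A and gamma = W / (2*A)
gamma = 0.0247 / (2 * 0.00442)
gamma = 2.794 J/m^2

2.794


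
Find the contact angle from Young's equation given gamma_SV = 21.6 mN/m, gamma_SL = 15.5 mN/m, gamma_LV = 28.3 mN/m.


cos(theta) = (gamma_SV - gamma_SL) / gamma_LV
cos(theta) = (21.6 - 15.5) / 28.3
cos(theta) = 0.215548
theta = arccos(0.215548) = 77.55 degrees

77.55


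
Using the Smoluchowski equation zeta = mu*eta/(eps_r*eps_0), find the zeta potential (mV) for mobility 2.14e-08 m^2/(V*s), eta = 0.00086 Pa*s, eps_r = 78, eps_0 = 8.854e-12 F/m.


Smoluchowski equation: zeta = mu * eta / (eps_r * eps_0)
zeta = 2.14e-08 * 0.00086 / (78 * 8.854e-12)
zeta = 0.026649 V = 26.65 mV

26.65


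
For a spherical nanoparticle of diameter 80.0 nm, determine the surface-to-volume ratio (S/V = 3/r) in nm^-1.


Radius r = 80.0/2 = 40 nm
S/V = 3 / r = 3 / 40
S/V = 0.075 nm^-1

0.075


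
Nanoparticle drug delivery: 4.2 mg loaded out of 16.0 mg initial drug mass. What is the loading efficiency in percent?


Drug loading efficiency = (drug loaded / drug initial) * 100
DLE = 4.2 / 16.0 * 100
DLE = 0.2625 * 100
DLE = 26.25%

26.25


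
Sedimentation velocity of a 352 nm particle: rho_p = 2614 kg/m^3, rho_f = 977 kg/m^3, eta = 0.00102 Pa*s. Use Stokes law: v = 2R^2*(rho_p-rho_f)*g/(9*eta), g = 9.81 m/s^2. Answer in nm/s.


Radius R = 352/2 nm = 1.76e-07 m
Density difference = 2614 - 977 = 1637 kg/m^3
v = 2 * R^2 * (rho_p - rho_f) * g / (9 * eta)
v = 2 * (1.76e-07)^2 * 1637 * 9.81 / (9 * 0.00102)
v = 1.08375e-07 m/s = 108.3753 nm/s

108.3753


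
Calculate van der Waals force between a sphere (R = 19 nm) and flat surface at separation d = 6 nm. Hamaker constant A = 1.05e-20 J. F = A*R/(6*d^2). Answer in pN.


Convert to SI: R = 19 nm = 1.9e-08 m, d = 6 nm = 6e-09 m
F = A * R / (6 * d^2)
F = 1.05e-20 * 1.9e-08 / (6 * (6e-09)^2)
F = 9.23611e-13 N = 0.924 pN

0.924


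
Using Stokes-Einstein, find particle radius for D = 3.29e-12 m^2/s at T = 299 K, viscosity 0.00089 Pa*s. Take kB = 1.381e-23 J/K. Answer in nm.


Stokes-Einstein: R = kB*T / (6*pi*eta*D)
R = 1.381e-23 * 299 / (6 * pi * 0.00089 * 3.29e-12)
R = 7.48131e-08 m = 74.81 nm

74.81


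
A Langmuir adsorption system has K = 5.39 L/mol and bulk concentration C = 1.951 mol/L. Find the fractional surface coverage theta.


Langmuir isotherm: theta = K*C / (1 + K*C)
K*C = 5.39 * 1.951 = 10.51589
theta = 10.51589 / (1 + 10.51589) = 10.51589 / 11.51589
theta = 0.9132

0.9132


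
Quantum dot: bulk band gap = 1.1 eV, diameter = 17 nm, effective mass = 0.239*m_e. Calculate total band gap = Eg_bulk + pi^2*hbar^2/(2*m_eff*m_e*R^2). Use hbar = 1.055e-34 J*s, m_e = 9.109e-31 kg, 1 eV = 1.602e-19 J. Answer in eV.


Radius R = 17/2 nm = 8.5e-09 m
Confinement energy dE = pi^2 * hbar^2 / (2 * m_eff * m_e * R^2)
dE = pi^2 * (1.055e-34)^2 / (2 * 0.239 * 9.109e-31 * (8.5e-09)^2) J, divided by 1.602e-19 J/eV
dE = 0.0218 eV
Total band gap = E_g(bulk) + dE = 1.1 + 0.0218 = 1.1218 eV

1.1218


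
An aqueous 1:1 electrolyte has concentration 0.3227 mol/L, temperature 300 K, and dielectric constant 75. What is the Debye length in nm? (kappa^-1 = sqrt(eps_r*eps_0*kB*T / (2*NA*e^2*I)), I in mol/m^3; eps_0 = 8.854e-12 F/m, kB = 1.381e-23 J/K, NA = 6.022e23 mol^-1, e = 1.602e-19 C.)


Ionic strength I = 0.3227 * 1^2 * 1000 = 322.7 mol/m^3
kappa^-1 = sqrt(75 * 8.854e-12 * 1.381e-23 * 300 / (2 * 6.022e23 * (1.602e-19)^2 * 322.7))
kappa^-1 = 0.525 nm

0.525


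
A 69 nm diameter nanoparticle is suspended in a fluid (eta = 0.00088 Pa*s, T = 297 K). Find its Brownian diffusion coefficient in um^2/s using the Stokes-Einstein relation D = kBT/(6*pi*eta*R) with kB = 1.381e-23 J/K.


Radius R = 69/2 = 34.5 nm = 3.45e-08 m
D = kB*T / (6*pi*eta*R)
D = 1.381e-23 * 297 / (6 * pi * 0.00088 * 3.45e-08)
D = 7.16716e-12 m^2/s = 7.167 um^2/s

7.167


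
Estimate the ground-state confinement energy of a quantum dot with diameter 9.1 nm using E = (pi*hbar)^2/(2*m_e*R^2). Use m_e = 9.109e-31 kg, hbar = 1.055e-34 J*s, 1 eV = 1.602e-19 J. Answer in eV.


Radius R = 9.1/2 = 4.55 nm = 4.55e-09 m
E = (pi * 1.055e-34)^2 / (2 * 9.109e-31 * (4.55e-09)^2)
E(J) = 2.9126e-21
E = E(J) / 1.602e-19 = 0.0182 eV

0.0182


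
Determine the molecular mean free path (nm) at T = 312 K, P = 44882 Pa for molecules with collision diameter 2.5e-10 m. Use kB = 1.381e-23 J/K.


Mean free path: lambda = kB*T / (sqrt(2) * pi * d^2 * P)
lambda = 1.381e-23 * 312 / (sqrt(2) * pi * (2.5e-10)^2 * 44882)
lambda = 3.45725e-07 m
lambda = 345.73 nm

345.73


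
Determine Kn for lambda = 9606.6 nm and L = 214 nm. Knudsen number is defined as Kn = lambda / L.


Knudsen number Kn = lambda / L
Kn = 9606.6 / 214
Kn = 44.8907

44.8907


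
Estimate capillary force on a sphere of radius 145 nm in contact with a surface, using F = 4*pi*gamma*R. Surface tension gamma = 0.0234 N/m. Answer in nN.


Convert radius: R = 145 nm = 1.45e-07 m
F = 4 * pi * gamma * R
F = 4 * pi * 0.0234 * 1.45e-07
F = 4.26377e-08 N = 42.6377 nN

42.6377


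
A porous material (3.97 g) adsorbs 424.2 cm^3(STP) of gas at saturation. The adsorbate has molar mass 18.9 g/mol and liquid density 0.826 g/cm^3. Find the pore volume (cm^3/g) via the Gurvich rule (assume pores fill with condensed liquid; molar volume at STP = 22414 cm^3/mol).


Moles adsorbed n = V_ads / 22414 = 424.2 / 22414 = 1.892567e-02 mol
Liquid volume V_liq = n * M / rho_liq = 1.892567e-02 * 18.9 / 0.826 = 0.43305 cm^3
Specific pore volume V_pore = V_liq / m_sample = 0.43305 / 3.97
V_pore = 0.1091 cm^3/g

0.1091


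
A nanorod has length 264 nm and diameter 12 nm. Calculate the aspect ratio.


Aspect ratio AR = length / diameter
AR = 264 / 12
AR = 22.0

22.0


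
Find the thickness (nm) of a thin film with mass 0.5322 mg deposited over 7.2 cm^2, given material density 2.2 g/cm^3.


Convert: m = 0.5322 mg = 5.3220e-07 kg, A = 7.2 cm^2 = 7.2000e-04 m^2, rho = 2.2 g/cm^3 = 2200 kg/m^3
t = m / (A * rho)
t = 5.3220e-07 / (7.2000e-04 * 2200)
t = 3.3598e-07 m = 336.0 nm

336.0


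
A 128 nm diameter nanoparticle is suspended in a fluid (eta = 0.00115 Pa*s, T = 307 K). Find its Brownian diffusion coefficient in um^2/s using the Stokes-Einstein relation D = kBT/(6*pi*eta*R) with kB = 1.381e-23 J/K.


Radius R = 128/2 = 64 nm = 6.4e-08 m
D = kB*T / (6*pi*eta*R)
D = 1.381e-23 * 307 / (6 * pi * 0.00115 * 6.4e-08)
D = 3.056e-12 m^2/s = 3.056 um^2/s

3.056


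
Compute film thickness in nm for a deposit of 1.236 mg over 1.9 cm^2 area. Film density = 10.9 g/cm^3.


Convert: m = 1.236 mg = 1.2360e-06 kg, A = 1.9 cm^2 = 1.9000e-04 m^2, rho = 10.9 g/cm^3 = 10900 kg/m^3
t = m / (A * rho)
t = 1.2360e-06 / (1.9000e-04 * 10900)
t = 5.9681e-07 m = 596.8 nm

596.8


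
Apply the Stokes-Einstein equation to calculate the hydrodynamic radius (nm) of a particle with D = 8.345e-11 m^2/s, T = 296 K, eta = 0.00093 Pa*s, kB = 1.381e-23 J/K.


Stokes-Einstein: R = kB*T / (6*pi*eta*D)
R = 1.381e-23 * 296 / (6 * pi * 0.00093 * 8.345e-11)
R = 2.79431e-09 m = 2.79 nm

2.79


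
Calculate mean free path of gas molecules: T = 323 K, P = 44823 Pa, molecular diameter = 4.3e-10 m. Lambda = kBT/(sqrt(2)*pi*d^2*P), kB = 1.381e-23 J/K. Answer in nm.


Mean free path: lambda = kB*T / (sqrt(2) * pi * d^2 * P)
lambda = 1.381e-23 * 323 / (sqrt(2) * pi * (4.3e-10)^2 * 44823)
lambda = 1.21142e-07 m
lambda = 121.14 nm

121.14


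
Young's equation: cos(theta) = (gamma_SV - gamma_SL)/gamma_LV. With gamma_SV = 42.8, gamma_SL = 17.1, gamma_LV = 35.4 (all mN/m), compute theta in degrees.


cos(theta) = (gamma_SV - gamma_SL) / gamma_LV
cos(theta) = (42.8 - 17.1) / 35.4
cos(theta) = 0.725989
theta = arccos(0.725989) = 43.45 degrees

43.45


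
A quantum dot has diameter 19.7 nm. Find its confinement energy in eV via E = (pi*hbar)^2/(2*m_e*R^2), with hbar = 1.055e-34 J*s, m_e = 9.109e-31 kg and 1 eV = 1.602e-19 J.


Radius R = 19.7/2 = 9.85 nm = 9.85e-09 m
E = (pi * 1.055e-34)^2 / (2 * 9.109e-31 * (9.85e-09)^2)
E(J) = 6.21486e-22
E = E(J) / 1.602e-19 = 0.0039 eV

0.0039


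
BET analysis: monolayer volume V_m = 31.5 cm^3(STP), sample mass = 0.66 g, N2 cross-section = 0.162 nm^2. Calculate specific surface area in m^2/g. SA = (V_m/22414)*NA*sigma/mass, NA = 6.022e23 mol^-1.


Number of moles in monolayer = V_m / 22414 = 31.5 / 22414 = 0.00140537
Number of molecules = moles * NA = 0.00140537 * 6.022e23
SA = molecules * sigma / mass
SA = (31.5 / 22414) * 6.022e23 * 0.162e-18 / 0.66
SA = 207.7 m^2/g

207.7


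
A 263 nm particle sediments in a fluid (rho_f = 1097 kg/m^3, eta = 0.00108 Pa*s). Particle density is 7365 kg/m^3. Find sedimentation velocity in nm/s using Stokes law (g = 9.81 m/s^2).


Radius R = 263/2 nm = 1.315e-07 m
Density difference = 7365 - 1097 = 6268 kg/m^3
v = 2 * R^2 * (rho_p - rho_f) * g / (9 * eta)
v = 2 * (1.315e-07)^2 * 6268 * 9.81 / (9 * 0.00108)
v = 2.18783e-07 m/s = 218.7828 nm/s

218.7828


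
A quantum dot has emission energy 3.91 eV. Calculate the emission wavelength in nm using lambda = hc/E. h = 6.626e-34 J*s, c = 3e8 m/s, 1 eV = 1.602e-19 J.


Convert energy: E = 3.91 eV = 3.91 * 1.602e-19 = 6.26382e-19 J
lambda = h*c / E = 6.626e-34 * 3e8 / 6.26382e-19
lambda = 3.17346e-07 m = 317.3 nm

317.3


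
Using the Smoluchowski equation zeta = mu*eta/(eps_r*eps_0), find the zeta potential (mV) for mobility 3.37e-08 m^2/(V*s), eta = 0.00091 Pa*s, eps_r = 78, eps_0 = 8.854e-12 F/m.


Smoluchowski equation: zeta = mu * eta / (eps_r * eps_0)
zeta = 3.37e-08 * 0.00091 / (78 * 8.854e-12)
zeta = 0.044406 V = 44.41 mV

44.41


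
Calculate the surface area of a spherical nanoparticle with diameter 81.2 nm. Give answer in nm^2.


Radius r = 81.2/2 = 40.6 nm
Surface area SA = 4 * pi * r^2
SA = 4 * pi * (40.6)^2
SA = 20713.9 nm^2

20713.9


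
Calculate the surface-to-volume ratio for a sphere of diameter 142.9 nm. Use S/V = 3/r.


Radius r = 142.9/2 = 71.45 nm
S/V = 3 / r = 3 / 71.45
S/V = 0.042 nm^-1

0.042


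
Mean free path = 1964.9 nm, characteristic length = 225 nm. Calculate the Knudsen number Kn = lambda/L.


Knudsen number Kn = lambda / L
Kn = 1964.9 / 225
Kn = 8.7329

8.7329


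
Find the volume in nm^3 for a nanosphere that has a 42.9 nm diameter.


Radius r = 42.9/2 = 21.45 nm
Volume V = (4/3) * pi * r^3
V = (4/3) * pi * (21.45)^3
V = 41340.0 nm^3

41340.0


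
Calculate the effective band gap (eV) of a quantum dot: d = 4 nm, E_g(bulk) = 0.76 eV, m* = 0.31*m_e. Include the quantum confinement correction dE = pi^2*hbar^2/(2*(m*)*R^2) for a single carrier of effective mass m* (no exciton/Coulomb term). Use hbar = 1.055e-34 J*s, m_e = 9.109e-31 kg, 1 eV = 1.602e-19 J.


Radius R = 4/2 nm = 2e-09 m
Confinement energy dE = pi^2 * hbar^2 / (2 * m_eff * m_e * R^2)
dE = pi^2 * (1.055e-34)^2 / (2 * 0.31 * 9.109e-31 * (2e-09)^2) J, divided by 1.602e-19 J/eV
dE = 0.3035 eV
Total band gap = E_g(bulk) + dE = 0.76 + 0.3035 = 1.0635 eV

1.0635


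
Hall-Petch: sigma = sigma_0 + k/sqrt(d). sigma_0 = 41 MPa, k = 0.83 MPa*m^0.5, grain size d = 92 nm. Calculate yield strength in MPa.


d = 92 nm = 9.2e-08 m
sqrt(d) = 0.000303315
Hall-Petch contribution = k / sqrt(d) = 0.83 / 0.000303315 = 2736.4 MPa
sigma = sigma_0 + k/sqrt(d) = 41 + 2736.4 = 2777.4 MPa

2777.4


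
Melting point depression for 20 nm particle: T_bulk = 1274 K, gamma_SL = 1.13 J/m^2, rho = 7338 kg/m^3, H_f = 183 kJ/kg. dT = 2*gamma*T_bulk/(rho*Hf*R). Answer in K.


Radius R = 20/2 = 10 nm = 1e-08 m
Convert H_f = 183 kJ/kg = 183000 J/kg
dT = 2 * gamma_SL * T_bulk / (rho * H_f * R)
dT = 2 * 1.13 * 1274 / (7338 * 183000 * 1e-08)
dT = 214.4 K

214.4


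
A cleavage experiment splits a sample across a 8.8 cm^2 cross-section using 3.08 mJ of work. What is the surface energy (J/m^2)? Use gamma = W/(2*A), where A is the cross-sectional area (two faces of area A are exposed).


Convert: A = 8.8 cm^2 = 0.00088 m^2, W = 3.08 mJ = 0.00308 J
Cleaving exposes two faces of area A, so total new surface = 2*A and gamma = W / (2*A)
gamma = 0.00308 / (2 * 0.00088)
gamma = 1.75 J/m^2

1.75


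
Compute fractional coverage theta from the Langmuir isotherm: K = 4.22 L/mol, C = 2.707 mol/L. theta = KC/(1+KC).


Langmuir isotherm: theta = K*C / (1 + K*C)
K*C = 4.22 * 2.707 = 11.42354
theta = 11.42354 / (1 + 11.42354) = 11.42354 / 12.42354
theta = 0.9195

0.9195


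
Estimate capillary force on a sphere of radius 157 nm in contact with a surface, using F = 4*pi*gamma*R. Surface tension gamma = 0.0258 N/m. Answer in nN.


Convert radius: R = 157 nm = 1.57e-07 m
F = 4 * pi * gamma * R
F = 4 * pi * 0.0258 * 1.57e-07
F = 5.09013e-08 N = 50.9013 nN

50.9013


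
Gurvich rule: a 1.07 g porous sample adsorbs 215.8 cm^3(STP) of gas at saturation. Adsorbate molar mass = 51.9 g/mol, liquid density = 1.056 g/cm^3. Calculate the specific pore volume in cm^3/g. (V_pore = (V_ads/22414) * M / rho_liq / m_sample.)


Moles adsorbed n = V_ads / 22414 = 215.8 / 22414 = 9.627911e-03 mol
Liquid volume V_liq = n * M / rho_liq = 9.627911e-03 * 51.9 / 1.056 = 0.47319 cm^3
Specific pore volume V_pore = V_liq / m_sample = 0.47319 / 1.07
V_pore = 0.4422 cm^3/g

0.4422


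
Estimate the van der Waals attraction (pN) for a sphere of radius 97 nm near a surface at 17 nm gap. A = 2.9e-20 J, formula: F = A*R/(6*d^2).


Convert to SI: R = 97 nm = 9.7e-08 m, d = 17 nm = 1.7e-08 m
F = A * R / (6 * d^2)
F = 2.9e-20 * 9.7e-08 / (6 * (1.7e-08)^2)
F = 1.62226e-12 N = 1.622 pN

1.622


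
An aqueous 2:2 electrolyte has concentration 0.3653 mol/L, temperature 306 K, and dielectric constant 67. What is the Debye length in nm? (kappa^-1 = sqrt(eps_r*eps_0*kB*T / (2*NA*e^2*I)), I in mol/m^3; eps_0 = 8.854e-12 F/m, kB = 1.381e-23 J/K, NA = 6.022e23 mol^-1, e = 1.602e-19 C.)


Ionic strength I = 0.3653 * 2^2 * 1000 = 1461.2 mol/m^3
kappa^-1 = sqrt(67 * 8.854e-12 * 1.381e-23 * 306 / (2 * 6.022e23 * (1.602e-19)^2 * 1461.2))
kappa^-1 = 0.236 nm

0.236


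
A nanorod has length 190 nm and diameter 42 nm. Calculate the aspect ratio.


Aspect ratio AR = length / diameter
AR = 190 / 42
AR = 4.52

4.52


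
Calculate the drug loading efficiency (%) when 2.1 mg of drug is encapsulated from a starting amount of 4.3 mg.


Drug loading efficiency = (drug loaded / drug initial) * 100
DLE = 2.1 / 4.3 * 100
DLE = 0.4884 * 100
DLE = 48.84%

48.84


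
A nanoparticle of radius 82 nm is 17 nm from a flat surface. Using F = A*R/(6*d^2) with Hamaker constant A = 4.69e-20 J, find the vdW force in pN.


Convert to SI: R = 82 nm = 8.2e-08 m, d = 17 nm = 1.7e-08 m
F = A * R / (6 * d^2)
F = 4.69e-20 * 8.2e-08 / (6 * (1.7e-08)^2)
F = 2.21788e-12 N = 2.218 pN

2.218


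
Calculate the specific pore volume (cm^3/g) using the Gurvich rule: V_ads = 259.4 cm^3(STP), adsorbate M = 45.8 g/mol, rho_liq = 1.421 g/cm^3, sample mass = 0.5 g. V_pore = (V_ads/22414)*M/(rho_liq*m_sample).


Moles adsorbed n = V_ads / 22414 = 259.4 / 22414 = 1.157312e-02 mol
Liquid volume V_liq = n * M / rho_liq = 1.157312e-02 * 45.8 / 1.421 = 0.37301 cm^3
Specific pore volume V_pore = V_liq / m_sample = 0.37301 / 0.5
V_pore = 0.746 cm^3/g

0.746


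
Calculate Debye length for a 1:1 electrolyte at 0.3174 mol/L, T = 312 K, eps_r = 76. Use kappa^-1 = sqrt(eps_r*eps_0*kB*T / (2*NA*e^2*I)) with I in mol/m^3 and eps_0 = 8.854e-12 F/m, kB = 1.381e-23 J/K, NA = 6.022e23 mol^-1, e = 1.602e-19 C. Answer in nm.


Ionic strength I = 0.3174 * 1^2 * 1000 = 317.4 mol/m^3
kappa^-1 = sqrt(76 * 8.854e-12 * 1.381e-23 * 312 / (2 * 6.022e23 * (1.602e-19)^2 * 317.4))
kappa^-1 = 0.544 nm

0.544


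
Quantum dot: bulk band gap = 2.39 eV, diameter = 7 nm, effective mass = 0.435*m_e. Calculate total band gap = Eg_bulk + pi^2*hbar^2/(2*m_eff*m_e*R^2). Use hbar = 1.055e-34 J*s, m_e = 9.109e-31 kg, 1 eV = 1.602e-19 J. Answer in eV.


Radius R = 7/2 nm = 3.5e-09 m
Confinement energy dE = pi^2 * hbar^2 / (2 * m_eff * m_e * R^2)
dE = pi^2 * (1.055e-34)^2 / (2 * 0.435 * 9.109e-31 * (3.5e-09)^2) J, divided by 1.602e-19 J/eV
dE = 0.0706 eV
Total band gap = E_g(bulk) + dE = 2.39 + 0.0706 = 2.4606 eV

2.4606


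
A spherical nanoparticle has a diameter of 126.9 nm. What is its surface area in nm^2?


Radius r = 126.9/2 = 63.45 nm
Surface area SA = 4 * pi * r^2
SA = 4 * pi * (63.45)^2
SA = 50590.98 nm^2

50590.98


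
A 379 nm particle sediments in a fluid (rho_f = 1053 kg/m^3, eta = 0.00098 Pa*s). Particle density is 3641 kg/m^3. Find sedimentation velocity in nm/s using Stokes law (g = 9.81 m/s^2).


Radius R = 379/2 nm = 1.895e-07 m
Density difference = 3641 - 1053 = 2588 kg/m^3
v = 2 * R^2 * (rho_p - rho_f) * g / (9 * eta)
v = 2 * (1.895e-07)^2 * 2588 * 9.81 / (9 * 0.00098)
v = 2.06735e-07 m/s = 206.7346 nm/s

206.7346


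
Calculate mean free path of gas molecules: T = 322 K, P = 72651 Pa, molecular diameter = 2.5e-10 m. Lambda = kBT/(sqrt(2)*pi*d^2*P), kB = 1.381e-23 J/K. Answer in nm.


Mean free path: lambda = kB*T / (sqrt(2) * pi * d^2 * P)
lambda = 1.381e-23 * 322 / (sqrt(2) * pi * (2.5e-10)^2 * 72651)
lambda = 2.20426e-07 m
lambda = 220.43 nm

220.43


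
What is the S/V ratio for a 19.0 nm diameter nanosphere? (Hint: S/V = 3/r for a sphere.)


Radius r = 19.0/2 = 9.5 nm
S/V = 3 / r = 3 / 9.5
S/V = 0.3158 nm^-1

0.3158


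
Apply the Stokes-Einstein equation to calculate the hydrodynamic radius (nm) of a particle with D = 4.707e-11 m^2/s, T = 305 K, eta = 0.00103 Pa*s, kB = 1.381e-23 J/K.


Stokes-Einstein: R = kB*T / (6*pi*eta*D)
R = 1.381e-23 * 305 / (6 * pi * 0.00103 * 4.707e-11)
R = 4.60905e-09 m = 4.61 nm

4.61


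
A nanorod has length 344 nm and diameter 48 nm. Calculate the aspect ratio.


Aspect ratio AR = length / diameter
AR = 344 / 48
AR = 7.17

7.17


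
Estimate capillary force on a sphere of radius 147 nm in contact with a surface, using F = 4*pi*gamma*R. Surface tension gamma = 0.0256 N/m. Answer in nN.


Convert radius: R = 147 nm = 1.47e-07 m
F = 4 * pi * gamma * R
F = 4 * pi * 0.0256 * 1.47e-07
F = 4.72898e-08 N = 47.2898 nN

47.2898


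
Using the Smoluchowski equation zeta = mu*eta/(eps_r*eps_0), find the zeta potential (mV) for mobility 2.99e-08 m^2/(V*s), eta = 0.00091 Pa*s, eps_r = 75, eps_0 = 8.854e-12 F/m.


Smoluchowski equation: zeta = mu * eta / (eps_r * eps_0)
zeta = 2.99e-08 * 0.00091 / (75 * 8.854e-12)
zeta = 0.040974 V = 40.97 mV

40.97


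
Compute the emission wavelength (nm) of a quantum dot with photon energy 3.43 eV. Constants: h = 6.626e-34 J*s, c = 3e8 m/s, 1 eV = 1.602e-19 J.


Convert energy: E = 3.43 eV = 3.43 * 1.602e-19 = 5.49486e-19 J
lambda = h*c / E = 6.626e-34 * 3e8 / 5.49486e-19
lambda = 3.61756e-07 m = 361.8 nm

361.8


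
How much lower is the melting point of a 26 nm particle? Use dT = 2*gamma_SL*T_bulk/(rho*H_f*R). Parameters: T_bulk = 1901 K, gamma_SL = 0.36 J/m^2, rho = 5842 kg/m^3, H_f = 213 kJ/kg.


Radius R = 26/2 = 13 nm = 1.3e-08 m
Convert H_f = 213 kJ/kg = 213000 J/kg
dT = 2 * gamma_SL * T_bulk / (rho * H_f * R)
dT = 2 * 0.36 * 1901 / (5842 * 213000 * 1.3e-08)
dT = 84.6 K

84.6


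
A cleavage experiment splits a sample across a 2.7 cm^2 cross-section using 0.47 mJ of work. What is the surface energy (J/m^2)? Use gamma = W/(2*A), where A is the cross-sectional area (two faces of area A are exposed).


Convert: A = 2.7 cm^2 = 0.00027 m^2, W = 0.47 mJ = 0.00047 J
Cleaving exposes two faces of area A, so total new surface = 2*A and gamma = W / (2*A)
gamma = 0.00047 / (2 * 0.00027)
gamma = 0.87 J/m^2

0.87


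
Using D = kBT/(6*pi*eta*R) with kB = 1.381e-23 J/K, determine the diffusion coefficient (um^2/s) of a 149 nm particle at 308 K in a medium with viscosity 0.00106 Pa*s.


Radius R = 149/2 = 74.5 nm = 7.45e-08 m
D = kB*T / (6*pi*eta*R)
D = 1.381e-23 * 308 / (6 * pi * 0.00106 * 7.45e-08)
D = 2.85747e-12 m^2/s = 2.857 um^2/s

2.857


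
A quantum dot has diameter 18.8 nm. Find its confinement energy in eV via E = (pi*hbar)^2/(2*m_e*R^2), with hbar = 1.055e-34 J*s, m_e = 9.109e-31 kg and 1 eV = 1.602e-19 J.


Radius R = 18.8/2 = 9.4 nm = 9.4e-09 m
E = (pi * 1.055e-34)^2 / (2 * 9.109e-31 * (9.4e-09)^2)
E(J) = 6.82415e-22
E = E(J) / 1.602e-19 = 0.0043 eV

0.0043


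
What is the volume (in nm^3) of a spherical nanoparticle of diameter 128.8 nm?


Radius r = 128.8/2 = 64.4 nm
Volume V = (4/3) * pi * r^3
V = (4/3) * pi * (64.4)^3
V = 1118783.91 nm^3

1118783.91


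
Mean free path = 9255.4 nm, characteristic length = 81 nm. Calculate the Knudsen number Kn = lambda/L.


Knudsen number Kn = lambda / L
Kn = 9255.4 / 81
Kn = 114.2642

114.2642


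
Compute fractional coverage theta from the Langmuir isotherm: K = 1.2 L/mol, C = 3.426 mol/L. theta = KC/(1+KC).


Langmuir isotherm: theta = K*C / (1 + K*C)
K*C = 1.2 * 3.426 = 4.1112
theta = 4.1112 / (1 + 4.1112) = 4.1112 / 5.1112
theta = 0.8044

0.8044


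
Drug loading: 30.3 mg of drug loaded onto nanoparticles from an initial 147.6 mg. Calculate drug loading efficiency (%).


Drug loading efficiency = (drug loaded / drug initial) * 100
DLE = 30.3 / 147.6 * 100
DLE = 0.2053 * 100
DLE = 20.53%

20.53


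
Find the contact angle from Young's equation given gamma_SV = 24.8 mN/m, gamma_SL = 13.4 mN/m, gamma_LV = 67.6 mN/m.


cos(theta) = (gamma_SV - gamma_SL) / gamma_LV
cos(theta) = (24.8 - 13.4) / 67.6
cos(theta) = 0.168639
theta = arccos(0.168639) = 80.29 degrees

80.29


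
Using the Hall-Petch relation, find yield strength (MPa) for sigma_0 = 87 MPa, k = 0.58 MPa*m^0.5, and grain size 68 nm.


d = 68 nm = 6.8e-08 m
sqrt(d) = 0.0002607681
Hall-Petch contribution = k / sqrt(d) = 0.58 / 0.0002607681 = 2224.2 MPa
sigma = sigma_0 + k/sqrt(d) = 87 + 2224.2 = 2311.2 MPa

2311.2


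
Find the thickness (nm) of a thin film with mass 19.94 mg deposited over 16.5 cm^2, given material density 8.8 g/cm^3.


Convert: m = 19.94 mg = 1.9940e-05 kg, A = 16.5 cm^2 = 1.6500e-03 m^2, rho = 8.8 g/cm^3 = 8800 kg/m^3
t = m / (A * rho)
t = 1.9940e-05 / (1.6500e-03 * 8800)
t = 1.3733e-06 m = 1373.3 nm

1373.3


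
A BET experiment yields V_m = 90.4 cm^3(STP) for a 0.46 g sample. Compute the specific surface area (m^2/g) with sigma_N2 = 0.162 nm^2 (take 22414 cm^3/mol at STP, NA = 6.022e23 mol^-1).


Number of moles in monolayer = V_m / 22414 = 90.4 / 22414 = 0.00403319
Number of molecules = moles * NA = 0.00403319 * 6.022e23
SA = molecules * sigma / mass
SA = (90.4 / 22414) * 6.022e23 * 0.162e-18 / 0.46
SA = 855.4 m^2/g

855.4


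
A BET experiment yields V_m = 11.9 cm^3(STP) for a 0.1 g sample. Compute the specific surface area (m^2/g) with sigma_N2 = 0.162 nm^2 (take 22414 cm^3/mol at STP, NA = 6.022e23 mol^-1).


Number of moles in monolayer = V_m / 22414 = 11.9 / 22414 = 0.00053092
Number of molecules = moles * NA = 0.00053092 * 6.022e23
SA = molecules * sigma / mass
SA = (11.9 / 22414) * 6.022e23 * 0.162e-18 / 0.1
SA = 517.9 m^2/g

517.9


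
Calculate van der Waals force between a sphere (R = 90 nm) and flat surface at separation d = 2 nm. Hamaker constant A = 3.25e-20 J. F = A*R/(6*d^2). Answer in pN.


Convert to SI: R = 90 nm = 9e-08 m, d = 2 nm = 2e-09 m
F = A * R / (6 * d^2)
F = 3.25e-20 * 9e-08 / (6 * (2e-09)^2)
F = 1.21875e-10 N = 121.875 pN

121.875


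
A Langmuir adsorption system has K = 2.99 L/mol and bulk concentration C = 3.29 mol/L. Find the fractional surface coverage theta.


Langmuir isotherm: theta = K*C / (1 + K*C)
K*C = 2.99 * 3.29 = 9.8371
theta = 9.8371 / (1 + 9.8371) = 9.8371 / 10.8371
theta = 0.9077

0.9077


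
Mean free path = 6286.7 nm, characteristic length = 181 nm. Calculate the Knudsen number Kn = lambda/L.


Knudsen number Kn = lambda / L
Kn = 6286.7 / 181
Kn = 34.7331

34.7331


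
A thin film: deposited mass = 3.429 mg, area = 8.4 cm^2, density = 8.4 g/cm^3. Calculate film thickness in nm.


Convert: m = 3.429 mg = 3.4290e-06 kg, A = 8.4 cm^2 = 8.4000e-04 m^2, rho = 8.4 g/cm^3 = 8400 kg/m^3
t = m / (A * rho)
t = 3.4290e-06 / (8.4000e-04 * 8400)
t = 4.8597e-07 m = 486.0 nm

486.0


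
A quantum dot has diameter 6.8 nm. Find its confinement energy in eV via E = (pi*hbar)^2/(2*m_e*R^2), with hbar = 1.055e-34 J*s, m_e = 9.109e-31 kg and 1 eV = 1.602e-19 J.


Radius R = 6.8/2 = 3.4 nm = 3.4e-09 m
E = (pi * 1.055e-34)^2 / (2 * 9.109e-31 * (3.4e-09)^2)
E(J) = 5.2161e-21
E = E(J) / 1.602e-19 = 0.0326 eV

0.0326


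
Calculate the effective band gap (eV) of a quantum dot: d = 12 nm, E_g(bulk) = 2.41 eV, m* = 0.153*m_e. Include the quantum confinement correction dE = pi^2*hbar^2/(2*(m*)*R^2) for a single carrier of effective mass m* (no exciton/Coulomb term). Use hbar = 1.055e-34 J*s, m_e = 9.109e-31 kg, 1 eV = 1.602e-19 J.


Radius R = 12/2 nm = 6e-09 m
Confinement energy dE = pi^2 * hbar^2 / (2 * m_eff * m_e * R^2)
dE = pi^2 * (1.055e-34)^2 / (2 * 0.153 * 9.109e-31 * (6e-09)^2) J, divided by 1.602e-19 J/eV
dE = 0.0683 eV
Total band gap = E_g(bulk) + dE = 2.41 + 0.0683 = 2.4783 eV

2.4783


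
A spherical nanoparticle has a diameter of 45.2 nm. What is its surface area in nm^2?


Radius r = 45.2/2 = 22.6 nm
Surface area SA = 4 * pi * r^2
SA = 4 * pi * (22.6)^2
SA = 6418.4 nm^2

6418.4


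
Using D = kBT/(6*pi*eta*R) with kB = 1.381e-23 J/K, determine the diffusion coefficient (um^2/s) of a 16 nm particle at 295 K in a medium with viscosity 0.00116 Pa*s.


Radius R = 16/2 = 8 nm = 8e-09 m
D = kB*T / (6*pi*eta*R)
D = 1.381e-23 * 295 / (6 * pi * 0.00116 * 8e-09)
D = 2.32898e-11 m^2/s = 23.29 um^2/s

23.29


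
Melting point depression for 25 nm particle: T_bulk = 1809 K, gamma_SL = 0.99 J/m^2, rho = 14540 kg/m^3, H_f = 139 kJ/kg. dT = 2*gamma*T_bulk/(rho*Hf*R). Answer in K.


Radius R = 25/2 = 12.5 nm = 1.25e-08 m
Convert H_f = 139 kJ/kg = 139000 J/kg
dT = 2 * gamma_SL * T_bulk / (rho * H_f * R)
dT = 2 * 0.99 * 1809 / (14540 * 139000 * 1.25e-08)
dT = 141.8 K

141.8


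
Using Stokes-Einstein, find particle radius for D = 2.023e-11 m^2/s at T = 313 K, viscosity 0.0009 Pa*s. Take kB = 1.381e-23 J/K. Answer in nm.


Stokes-Einstein: R = kB*T / (6*pi*eta*D)
R = 1.381e-23 * 313 / (6 * pi * 0.0009 * 2.023e-11)
R = 1.2595e-08 m = 12.6 nm

12.6


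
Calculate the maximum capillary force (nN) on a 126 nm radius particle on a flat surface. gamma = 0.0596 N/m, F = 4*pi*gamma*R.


Convert radius: R = 126 nm = 1.26e-07 m
F = 4 * pi * gamma * R
F = 4 * pi * 0.0596 * 1.26e-07
F = 9.43684e-08 N = 94.3684 nN

94.3684


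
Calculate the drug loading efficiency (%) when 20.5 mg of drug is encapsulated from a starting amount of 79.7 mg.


Drug loading efficiency = (drug loaded / drug initial) * 100
DLE = 20.5 / 79.7 * 100
DLE = 0.2572 * 100
DLE = 25.72%

25.72


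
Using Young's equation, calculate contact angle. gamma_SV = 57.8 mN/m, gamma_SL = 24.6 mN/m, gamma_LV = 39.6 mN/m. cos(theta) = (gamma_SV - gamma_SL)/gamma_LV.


cos(theta) = (gamma_SV - gamma_SL) / gamma_LV
cos(theta) = (57.8 - 24.6) / 39.6
cos(theta) = 0.838384
theta = arccos(0.838384) = 33.03 degrees

33.03


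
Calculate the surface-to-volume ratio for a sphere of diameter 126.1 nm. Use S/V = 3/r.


Radius r = 126.1/2 = 63.05 nm
S/V = 3 / r = 3 / 63.05
S/V = 0.0476 nm^-1

0.0476


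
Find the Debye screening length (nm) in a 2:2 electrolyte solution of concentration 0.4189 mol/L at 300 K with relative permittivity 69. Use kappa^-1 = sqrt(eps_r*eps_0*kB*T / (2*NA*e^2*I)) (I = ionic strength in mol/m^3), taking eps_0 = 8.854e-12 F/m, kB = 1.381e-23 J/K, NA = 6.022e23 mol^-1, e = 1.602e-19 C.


Ionic strength I = 0.4189 * 2^2 * 1000 = 1675.6 mol/m^3
kappa^-1 = sqrt(69 * 8.854e-12 * 1.381e-23 * 300 / (2 * 6.022e23 * (1.602e-19)^2 * 1675.6))
kappa^-1 = 0.221 nm

0.221


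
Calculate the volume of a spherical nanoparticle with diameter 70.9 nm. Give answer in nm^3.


Radius r = 70.9/2 = 35.45 nm
Volume V = (4/3) * pi * r^3
V = (4/3) * pi * (35.45)^3
V = 186611.04 nm^3

186611.04


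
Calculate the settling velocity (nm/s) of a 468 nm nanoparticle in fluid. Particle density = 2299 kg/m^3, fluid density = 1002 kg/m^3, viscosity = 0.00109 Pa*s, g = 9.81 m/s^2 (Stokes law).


Radius R = 468/2 nm = 2.34e-07 m
Density difference = 2299 - 1002 = 1297 kg/m^3
v = 2 * R^2 * (rho_p - rho_f) * g / (9 * eta)
v = 2 * (2.34e-07)^2 * 1297 * 9.81 / (9 * 0.00109)
v = 1.42037e-07 m/s = 142.0371 nm/s

142.0371


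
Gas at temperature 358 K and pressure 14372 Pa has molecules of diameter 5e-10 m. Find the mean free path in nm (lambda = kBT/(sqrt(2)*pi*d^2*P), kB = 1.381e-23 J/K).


Mean free path: lambda = kB*T / (sqrt(2) * pi * d^2 * P)
lambda = 1.381e-23 * 358 / (sqrt(2) * pi * (5e-10)^2 * 14372)
lambda = 3.0971e-07 m
lambda = 309.71 nm

309.71


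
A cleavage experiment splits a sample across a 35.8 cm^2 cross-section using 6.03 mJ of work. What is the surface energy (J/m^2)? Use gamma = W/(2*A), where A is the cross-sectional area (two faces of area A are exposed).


Convert: A = 35.8 cm^2 = 0.00358 m^2, W = 6.03 mJ = 0.00603 J
Cleaving exposes two faces of area A, so total new surface = 2*A and gamma = W / (2*A)
gamma = 0.00603 / (2 * 0.00358)
gamma = 0.842 J/m^2

0.842


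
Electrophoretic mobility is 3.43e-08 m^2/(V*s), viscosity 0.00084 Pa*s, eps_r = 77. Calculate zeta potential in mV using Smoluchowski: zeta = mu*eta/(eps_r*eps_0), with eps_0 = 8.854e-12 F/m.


Smoluchowski equation: zeta = mu * eta / (eps_r * eps_0)
zeta = 3.43e-08 * 0.00084 / (77 * 8.854e-12)
zeta = 0.042261 V = 42.26 mV

42.26


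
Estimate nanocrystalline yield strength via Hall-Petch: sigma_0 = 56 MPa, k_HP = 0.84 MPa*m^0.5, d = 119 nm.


d = 119 nm = 1.19e-07 m
sqrt(d) = 0.0003449638
Hall-Petch contribution = k / sqrt(d) = 0.84 / 0.0003449638 = 2435.0 MPa
sigma = sigma_0 + k/sqrt(d) = 56 + 2435.0 = 2491.0 MPa

2491.0


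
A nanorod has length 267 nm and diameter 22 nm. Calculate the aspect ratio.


Aspect ratio AR = length / diameter
AR = 267 / 22
AR = 12.14

12.14


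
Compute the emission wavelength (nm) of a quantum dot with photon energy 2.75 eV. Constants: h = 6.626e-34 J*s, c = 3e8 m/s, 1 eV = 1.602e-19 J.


Convert energy: E = 2.75 eV = 2.75 * 1.602e-19 = 4.4055e-19 J
lambda = h*c / E = 6.626e-34 * 3e8 / 4.4055e-19
lambda = 4.51209e-07 m = 451.2 nm

451.2


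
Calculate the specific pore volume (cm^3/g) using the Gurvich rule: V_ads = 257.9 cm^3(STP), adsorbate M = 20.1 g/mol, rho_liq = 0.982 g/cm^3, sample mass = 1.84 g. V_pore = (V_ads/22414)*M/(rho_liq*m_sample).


Moles adsorbed n = V_ads / 22414 = 257.9 / 22414 = 1.150620e-02 mol
Liquid volume V_liq = n * M / rho_liq = 1.150620e-02 * 20.1 / 0.982 = 0.23551 cm^3
Specific pore volume V_pore = V_liq / m_sample = 0.23551 / 1.84
V_pore = 0.128 cm^3/g

0.128


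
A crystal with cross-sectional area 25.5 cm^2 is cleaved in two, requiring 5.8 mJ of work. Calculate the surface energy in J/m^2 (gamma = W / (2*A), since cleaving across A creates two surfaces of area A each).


Convert: A = 25.5 cm^2 = 0.00255 m^2, W = 5.8 mJ = 0.0058 J
Cleaving exposes two faces of area A, so total new surface = 2*A and gamma = W / (2*A)
gamma = 0.0058 / (2 * 0.00255)
gamma = 1.137 J/m^2

1.137


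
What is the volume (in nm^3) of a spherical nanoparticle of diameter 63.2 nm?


Radius r = 63.2/2 = 31.6 nm
Volume V = (4/3) * pi * r^3
V = (4/3) * pi * (31.6)^3
V = 132175.16 nm^3

132175.16


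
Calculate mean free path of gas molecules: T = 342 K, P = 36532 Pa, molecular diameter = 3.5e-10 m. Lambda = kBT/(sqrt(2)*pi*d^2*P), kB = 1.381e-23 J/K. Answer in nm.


Mean free path: lambda = kB*T / (sqrt(2) * pi * d^2 * P)
lambda = 1.381e-23 * 342 / (sqrt(2) * pi * (3.5e-10)^2 * 36532)
lambda = 2.37545e-07 m
lambda = 237.54 nm

237.54


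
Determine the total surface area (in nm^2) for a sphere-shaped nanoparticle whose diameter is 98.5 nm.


Radius r = 98.5/2 = 49.25 nm
Surface area SA = 4 * pi * r^2
SA = 4 * pi * (49.25)^2
SA = 30480.52 nm^2

30480.52


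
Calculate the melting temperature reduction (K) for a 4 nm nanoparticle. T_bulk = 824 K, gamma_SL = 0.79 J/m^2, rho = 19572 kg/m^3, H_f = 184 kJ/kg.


Radius R = 4/2 = 2 nm = 2e-09 m
Convert H_f = 184 kJ/kg = 184000 J/kg
dT = 2 * gamma_SL * T_bulk / (rho * H_f * R)
dT = 2 * 0.79 * 824 / (19572 * 184000 * 2e-09)
dT = 180.8 K

180.8


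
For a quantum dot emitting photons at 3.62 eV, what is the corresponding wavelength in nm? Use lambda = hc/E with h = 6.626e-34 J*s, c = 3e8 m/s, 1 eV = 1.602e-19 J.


Convert energy: E = 3.62 eV = 3.62 * 1.602e-19 = 5.79924e-19 J
lambda = h*c / E = 6.626e-34 * 3e8 / 5.79924e-19
lambda = 3.42769e-07 m = 342.8 nm

342.8


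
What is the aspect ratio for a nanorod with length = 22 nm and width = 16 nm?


Aspect ratio AR = length / diameter
AR = 22 / 16
AR = 1.38

1.38
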